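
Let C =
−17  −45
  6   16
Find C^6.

[[379, 945], [−126, −314]]

tr C = −1 and det C = −2, so the characteristic polynomial is λ² − (−1)λ + (−2) with roots 1 and −2.
Eigenvectors give P = [[−5, 3], [2, −1]] with P⁻¹ = [[1, 3], [2, 5]], and C = P·diag(1, −2)·P⁻¹.
Then C^6 = P·diag(1, 64)·P⁻¹ = [[−5, 192], [2, −64]] · [[1, 3], [2, 5]] = [[379, 945], [−126, −314]].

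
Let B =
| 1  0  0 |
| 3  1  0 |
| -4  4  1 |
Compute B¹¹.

[[1, 0, 0], [33, 1, 0], [616, 44, 1]]

B = I + N where N = [[0, 0, 0], [3, 0, 0], [-4, 4, 0]] is strictly lower-triangular, so N³ = 0.
(I + N)¹¹ = I + 11·N + 55·N² = [[1, 0, 0], [33, 1, 0], [616, 44, 1]].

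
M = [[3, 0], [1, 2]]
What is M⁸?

[[6561, 0], [6305, 256]]

tr M = 5 and det M = 6, so the characteristic polynomial is λ² − (5)λ + (6) with roots 2 and 3.
Eigenvectors give P = [[0, 1], [−1, 1]] with P⁻¹ = [[1, −1], [1, 0]], and M = P·diag(2, 3)·P⁻¹.
Then M⁸ = P·diag(256, 6561)·P⁻¹ = [[0, 6561], [−256, 6561]] · [[1, −1], [1, 0]] = [[6561, 0], [6305, 256]].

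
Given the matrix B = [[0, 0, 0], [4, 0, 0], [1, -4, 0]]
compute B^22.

B is strictly triangular, hence nilpotent: B^3 = 0, so B^22 = 0.

[[0, 0, 0], [0, 0, 0], [0, 0, 0]]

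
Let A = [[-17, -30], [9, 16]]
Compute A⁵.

[[-197, -330], [99, 166]]

tr A = -1 and det A = -2, so the characteristic polynomial is λ² − (-1)λ + (-2) with roots -2 and 1.
Eigenvectors give P = [[2, 5], [-1, -3]] with P⁻¹ = [[3, 5], [-1, -2]], and A = P·diag(-2, 1)·P⁻¹.
Then A⁵ = P·diag(-32, 1)·P⁻¹ = [[-64, 5], [32, -3]] · [[3, 5], [-1, -2]] = [[-197, -330], [99, 166]].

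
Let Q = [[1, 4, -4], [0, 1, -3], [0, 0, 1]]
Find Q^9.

[[1, 36, -468], [0, 1, -27], [0, 0, 1]]

Q = I + N where N = [[0, 4, -4], [0, 0, -3], [0, 0, 0]] is strictly upper-triangular, so N^3 = 0.
(I + N)^9 = I + 9·N + 36·N^2 = [[1, 36, -468], [0, 1, -27], [0, 0, 1]].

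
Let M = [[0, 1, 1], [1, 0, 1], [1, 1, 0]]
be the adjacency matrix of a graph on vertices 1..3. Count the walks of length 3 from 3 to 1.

The number of length-3 walks from vertex 3 to vertex 1 is entry (3,1) of M³, where M is the adjacency matrix.
M² = [[2, 1, 1], [1, 2, 1], [1, 1, 2]]
M³ = [[2, 3, 3], [3, 2, 3], [3, 3, 2]]

3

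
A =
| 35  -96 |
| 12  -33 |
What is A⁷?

tr A = 2 and det A = -3, so the characteristic polynomial is λ² − (2)λ + (-3) with roots 3 and -1.
Eigenvectors give P = [[3, 8], [1, 3]] with P⁻¹ = [[3, -8], [-1, 3]], and A = P·diag(3, -1)·P⁻¹.
Then A⁷ = P·diag(2187, -1)·P⁻¹ = [[6561, -8], [2187, -3]] · [[3, -8], [-1, 3]] = [[19691, -52512], [6564, -17505]].

[[19691, -52512], [6564, -17505]]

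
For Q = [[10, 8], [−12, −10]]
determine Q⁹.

[[2560, 2048], [−3072, −2560]]

tr Q = 0 and det Q = −4, so the characteristic polynomial is λ² − (0)λ + (−4) with roots 2 and −2.
Eigenvectors give P = [[−1, −2], [1, 3]] with P⁻¹ = [[−3, −2], [1, 1]], and Q = P·diag(2, −2)·P⁻¹.
Then Q⁹ = P·diag(512, −512)·P⁻¹ = [[−512, 1024], [512, −1536]] · [[−3, −2], [1, 1]] = [[2560, 2048], [−3072, −2560]].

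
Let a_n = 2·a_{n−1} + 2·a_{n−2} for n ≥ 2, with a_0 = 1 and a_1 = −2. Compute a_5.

−56

With companion matrix M = [[2, 2], [1, 0]], [a_n, a_{n−1}]ᵀ = M·[a_{n−1}, a_{n−2}]ᵀ, so [a_5, a_4]ᵀ = M⁴·[a_1, a_0]ᵀ.
M⁴ = [[44, 32], [16, 12]], giving [a_5, a_4]ᵀ = [[−56], [−20]].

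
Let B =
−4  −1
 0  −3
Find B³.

[[−64, −37], [0, −27]]

B² = [[16, 7], [0, 9]]
B³ = [[−64, −37], [0, −27]]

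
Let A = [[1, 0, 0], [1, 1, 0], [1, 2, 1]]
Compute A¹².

[[1, 0, 0], [12, 1, 0], [144, 24, 1]]

A = I + N where N = [[0, 0, 0], [1, 0, 0], [1, 2, 0]] is strictly lower-triangular, so N³ = 0.
(I + N)¹² = I + 12·N + 66·N² = [[1, 0, 0], [12, 1, 0], [144, 24, 1]].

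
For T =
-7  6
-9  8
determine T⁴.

tr T = 1 and det T = -2, so the characteristic polynomial is λ² − (1)λ + (-2) with roots -1 and 2.
Eigenvectors give P = [[1, 2], [1, 3]] with P⁻¹ = [[3, -2], [-1, 1]], and T = P·diag(-1, 2)·P⁻¹.
Then T⁴ = P·diag(1, 16)·P⁻¹ = [[1, 32], [1, 48]] · [[3, -2], [-1, 1]] = [[-29, 30], [-45, 46]].

[[-29, 30], [-45, 46]]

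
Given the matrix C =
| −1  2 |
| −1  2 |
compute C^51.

[[−1, 2], [−1, 2]]

C² = C (a projection; rank 1, trace 1), so C^51 = C.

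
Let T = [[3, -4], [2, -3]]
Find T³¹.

[[3, -4], [2, -3]]

T² = I (check: tr T = 0 and det T = -1), so T³¹ = T since 31 is odd.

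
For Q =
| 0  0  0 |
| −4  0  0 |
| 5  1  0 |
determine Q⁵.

[[0, 0, 0], [0, 0, 0], [0, 0, 0]]

Q is strictly triangular, hence nilpotent: Q³ = 0, so Q⁵ = 0.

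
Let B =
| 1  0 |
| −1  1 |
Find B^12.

B = I + N where N = [[0, 0], [−1, 0]] is strictly lower-triangular, so N^2 = 0.
(I + N)^12 = I + 12·N = [[1, 0], [−12, 1]].

[[1, 0], [−12, 1]]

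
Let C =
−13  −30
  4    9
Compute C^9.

[[−118093, −295230], [39364, 98409]]

tr C = −4 and det C = 3, so the characteristic polynomial is λ² − (−4)λ + (3) with roots −1 and −3.
Eigenvectors give P = [[−5, −3], [2, 1]] with P⁻¹ = [[1, 3], [−2, −5]], and C = P·diag(−1, −3)·P⁻¹.
Then C^9 = P·diag(−1, −19683)·P⁻¹ = [[5, 59049], [−2, −19683]] · [[1, 3], [−2, −5]] = [[−118093, −295230], [39364, 98409]].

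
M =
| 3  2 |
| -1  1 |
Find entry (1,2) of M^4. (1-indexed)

48

M^2 = [[7, 8], [-4, -1]]
M^3 = [[13, 22], [-11, -9]]
M^4 = [[17, 48], [-24, -31]]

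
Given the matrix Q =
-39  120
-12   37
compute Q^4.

tr Q = -2 and det Q = -3, so the characteristic polynomial is λ² − (-2)λ + (-3) with roots 1 and -3.
Eigenvectors give P = [[3, 10], [1, 3]] with P⁻¹ = [[-3, 10], [1, -3]], and Q = P·diag(1, -3)·P⁻¹.
Then Q^4 = P·diag(1, 81)·P⁻¹ = [[3, 810], [1, 243]] · [[-3, 10], [1, -3]] = [[801, -2400], [240, -719]].

[[801, -2400], [240, -719]]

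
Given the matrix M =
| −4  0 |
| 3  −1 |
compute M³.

[[−64, 0], [63, −1]]

M² = [[16, 0], [−15, 1]]
M³ = [[−64, 0], [63, −1]]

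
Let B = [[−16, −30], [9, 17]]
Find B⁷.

tr B = 1 and det B = −2, so the characteristic polynomial is λ² − (1)λ + (−2) with roots 2 and −1.
Eigenvectors give P = [[−5, −2], [3, 1]] with P⁻¹ = [[1, 2], [−3, −5]], and B = P·diag(2, −1)·P⁻¹.
Then B⁷ = P·diag(128, −1)·P⁻¹ = [[−640, 2], [384, −1]] · [[1, 2], [−3, −5]] = [[−646, −1290], [387, 773]].

[[−646, −1290], [387, 773]]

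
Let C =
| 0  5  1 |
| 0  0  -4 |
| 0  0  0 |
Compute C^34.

[[0, 0, 0], [0, 0, 0], [0, 0, 0]]

C is strictly triangular, hence nilpotent: C^3 = 0, so C^34 = 0.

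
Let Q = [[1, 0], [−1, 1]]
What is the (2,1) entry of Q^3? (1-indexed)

−3

Q = I + N where N = [[0, 0], [−1, 0]] is strictly lower-triangular, so N^2 = 0.
(I + N)^3 = I + 3·N = [[1, 0], [−3, 1]].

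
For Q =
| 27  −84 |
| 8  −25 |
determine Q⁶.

[[5097, −15288], [1456, −4367]]

tr Q = 2 and det Q = −3, so the characteristic polynomial is λ² − (2)λ + (−3) with roots 3 and −1.
Eigenvectors give P = [[−7, −3], [−2, −1]] with P⁻¹ = [[−1, 3], [2, −7]], and Q = P·diag(3, −1)·P⁻¹.
Then Q⁶ = P·diag(729, 1)·P⁻¹ = [[−5103, −3], [−1458, −1]] · [[−1, 3], [2, −7]] = [[5097, −15288], [1456, −4367]].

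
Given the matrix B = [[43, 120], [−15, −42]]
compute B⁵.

[[2443, 6600], [−825, −2232]]

tr B = 1 and det B = −6, so the characteristic polynomial is λ² − (1)λ + (−6) with roots −2 and 3.
Eigenvectors give P = [[−8, −3], [3, 1]] with P⁻¹ = [[1, 3], [−3, −8]], and B = P·diag(−2, 3)·P⁻¹.
Then B⁵ = P·diag(−32, 243)·P⁻¹ = [[256, −729], [−96, 243]] · [[1, 3], [−3, −8]] = [[2443, 6600], [−825, −2232]].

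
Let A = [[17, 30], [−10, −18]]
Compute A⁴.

tr A = −1 and det A = −6, so the characteristic polynomial is λ² − (−1)λ + (−6) with roots −3 and 2.
Eigenvectors give P = [[3, −2], [−2, 1]] with P⁻¹ = [[−1, −2], [−2, −3]], and A = P·diag(−3, 2)·P⁻¹.
Then A⁴ = P·diag(81, 16)·P⁻¹ = [[243, −32], [−162, 16]] · [[−1, −2], [−2, −3]] = [[−179, −390], [130, 276]].

[[−179, −390], [130, 276]]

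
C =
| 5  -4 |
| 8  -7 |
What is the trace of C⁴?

tr C = -2 and det C = -3, so the characteristic polynomial is λ² − (-2)λ + (-3) with roots 1 and -3.
Eigenvectors give P = [[1, -1], [1, -2]] with P⁻¹ = [[2, -1], [1, -1]], and C = P·diag(1, -3)·P⁻¹.
Then C⁴ = P·diag(1, 81)·P⁻¹ = [[1, -81], [1, -162]] · [[2, -1], [1, -1]] = [[-79, 80], [-160, 161]].

82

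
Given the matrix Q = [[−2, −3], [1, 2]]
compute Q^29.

Q² = I (check: tr Q = 0 and det Q = −1), so Q^29 = Q since 29 is odd.

[[−2, −3], [1, 2]]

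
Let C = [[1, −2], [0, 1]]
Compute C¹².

[[1, −24], [0, 1]]

C = I + N where N = [[0, −2], [0, 0]] is strictly upper-triangular, so N² = 0.
(I + N)¹² = I + 12·N = [[1, −24], [0, 1]].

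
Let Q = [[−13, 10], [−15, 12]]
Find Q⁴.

[[211, −130], [195, −114]]

tr Q = −1 and det Q = −6, so the characteristic polynomial is λ² − (−1)λ + (−6) with roots 2 and −3.
Eigenvectors give P = [[2, −1], [3, −1]] with P⁻¹ = [[−1, 1], [−3, 2]], and Q = P·diag(2, −3)·P⁻¹.
Then Q⁴ = P·diag(16, 81)·P⁻¹ = [[32, −81], [48, −81]] · [[−1, 1], [−3, 2]] = [[211, −130], [195, −114]].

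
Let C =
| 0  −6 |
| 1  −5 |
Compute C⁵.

tr C = −5 and det C = 6, so the characteristic polynomial is λ² − (−5)λ + (6) with roots −3 and −2.
Eigenvectors give P = [[−2, 3], [−1, 1]] with P⁻¹ = [[1, −3], [1, −2]], and C = P·diag(−3, −2)·P⁻¹.
Then C⁵ = P·diag(−243, −32)·P⁻¹ = [[486, −96], [243, −32]] · [[1, −3], [1, −2]] = [[390, −1266], [211, −665]].

[[390, −1266], [211, −665]]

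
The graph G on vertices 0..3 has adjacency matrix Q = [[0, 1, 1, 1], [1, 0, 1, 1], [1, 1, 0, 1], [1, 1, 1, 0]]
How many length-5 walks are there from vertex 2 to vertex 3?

61

The number of length-5 walks from vertex 2 to vertex 3 is entry (2,3) of Q⁵, where Q is the adjacency matrix.
Q² = [[3, 2, 2, 2], [2, 3, 2, 2], [2, 2, 3, 2], [2, 2, 2, 3]]
Q³ = [[6, 7, 7, 7], [7, 6, 7, 7], [7, 7, 6, 7], [7, 7, 7, 6]]
Q⁴ = [[21, 20, 20, 20], [20, 21, 20, 20], [20, 20, 21, 20], [20, 20, 20, 21]]
Q⁵ = [[60, 61, 61, 61], [61, 60, 61, 61], [61, 61, 60, 61], [61, 61, 61, 60]]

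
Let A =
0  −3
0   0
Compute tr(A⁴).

0

A² = [[0, 0], [0, 0]]
A³ = [[0, 0], [0, 0]]
A⁴ = [[0, 0], [0, 0]]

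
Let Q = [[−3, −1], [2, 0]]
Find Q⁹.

[[−1023, −511], [1022, 510]]

tr Q = −3 and det Q = 2, so the characteristic polynomial is λ² − (−3)λ + (2) with roots −1 and −2.
Eigenvectors give P = [[−1, −1], [2, 1]] with P⁻¹ = [[1, 1], [−2, −1]], and Q = P·diag(−1, −2)·P⁻¹.
Then Q⁹ = P·diag(−1, −512)·P⁻¹ = [[1, 512], [−2, −512]] · [[1, 1], [−2, −1]] = [[−1023, −511], [1022, 510]].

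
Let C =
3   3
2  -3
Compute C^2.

[[15, 0], [0, 15]]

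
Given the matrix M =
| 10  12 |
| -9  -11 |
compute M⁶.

[[-188, -252], [189, 253]]

tr M = -1 and det M = -2, so the characteristic polynomial is λ² − (-1)λ + (-2) with roots 1 and -2.
Eigenvectors give P = [[4, -1], [-3, 1]] with P⁻¹ = [[1, 1], [3, 4]], and M = P·diag(1, -2)·P⁻¹.
Then M⁶ = P·diag(1, 64)·P⁻¹ = [[4, -64], [-3, 64]] · [[1, 1], [3, 4]] = [[-188, -252], [189, 253]].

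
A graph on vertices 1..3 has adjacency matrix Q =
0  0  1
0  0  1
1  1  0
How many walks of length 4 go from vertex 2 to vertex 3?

0

The number of length-4 walks from vertex 2 to vertex 3 is entry (2,3) of Q⁴, where Q is the adjacency matrix.
Q² = [[1, 1, 0], [1, 1, 0], [0, 0, 2]]
Q³ = [[0, 0, 2], [0, 0, 2], [2, 2, 0]]
Q⁴ = [[2, 2, 0], [2, 2, 0], [0, 0, 4]]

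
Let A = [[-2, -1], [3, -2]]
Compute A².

[[1, 4], [-12, 1]]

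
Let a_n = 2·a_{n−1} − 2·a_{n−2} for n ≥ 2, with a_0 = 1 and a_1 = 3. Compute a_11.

32

With companion matrix C = [[2, −2], [1, 0]], [a_n, a_{n−1}]ᵀ = C·[a_{n−1}, a_{n−2}]ᵀ, so [a_11, a_10]ᵀ = C¹⁰·[a_1, a_0]ᵀ.
C¹⁰ = [[32, −64], [32, −32]], giving [a_11, a_10]ᵀ = [[32], [64]].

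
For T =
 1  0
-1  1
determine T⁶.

T = I + N where N = [[0, 0], [-1, 0]] is strictly lower-triangular, so N² = 0.
(I + N)⁶ = I + 6·N = [[1, 0], [-6, 1]].

[[1, 0], [-6, 1]]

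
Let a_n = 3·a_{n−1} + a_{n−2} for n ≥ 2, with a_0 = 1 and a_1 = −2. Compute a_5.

With companion matrix T = [[3, 1], [1, 0]], [a_n, a_{n−1}]ᵀ = T·[a_{n−1}, a_{n−2}]ᵀ, so [a_5, a_4]ᵀ = T⁴·[a_1, a_0]ᵀ.
T⁴ = [[109, 33], [33, 10]], giving [a_5, a_4]ᵀ = [[−185], [−56]].

−185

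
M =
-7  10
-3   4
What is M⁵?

tr M = -3 and det M = 2, so the characteristic polynomial is λ² − (-3)λ + (2) with roots -1 and -2.
Eigenvectors give P = [[-5, 2], [-3, 1]] with P⁻¹ = [[1, -2], [3, -5]], and M = P·diag(-1, -2)·P⁻¹.
Then M⁵ = P·diag(-1, -32)·P⁻¹ = [[5, -64], [3, -32]] · [[1, -2], [3, -5]] = [[-187, 310], [-93, 154]].

[[-187, 310], [-93, 154]]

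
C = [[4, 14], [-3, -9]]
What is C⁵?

tr C = -5 and det C = 6, so the characteristic polynomial is λ² − (-5)λ + (6) with roots -2 and -3.
Eigenvectors give P = [[-7, 2], [3, -1]] with P⁻¹ = [[-1, -2], [-3, -7]], and C = P·diag(-2, -3)·P⁻¹.
Then C⁵ = P·diag(-32, -243)·P⁻¹ = [[224, -486], [-96, 243]] · [[-1, -2], [-3, -7]] = [[1234, 2954], [-633, -1509]].

[[1234, 2954], [-633, -1509]]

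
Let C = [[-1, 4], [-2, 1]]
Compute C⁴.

C² = [[-7, 0], [0, -7]]
C³ = [[7, -28], [14, -7]]
C⁴ = [[49, 0], [0, 49]]

[[49, 0], [0, 49]]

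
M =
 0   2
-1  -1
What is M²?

[[-2, -2], [1, -1]]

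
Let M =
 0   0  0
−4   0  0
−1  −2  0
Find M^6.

[[0, 0, 0], [0, 0, 0], [0, 0, 0]]

M is strictly triangular, hence nilpotent: M^3 = 0, so M^6 = 0.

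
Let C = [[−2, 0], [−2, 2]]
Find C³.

C² = [[4, 0], [0, 4]]
C³ = [[−8, 0], [−8, 8]]

[[−8, 0], [−8, 8]]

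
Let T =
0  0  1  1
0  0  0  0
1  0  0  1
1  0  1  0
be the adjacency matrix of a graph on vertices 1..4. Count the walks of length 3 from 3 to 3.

2

The number of length-3 walks from vertex 3 to vertex 3 is entry (3,3) of T³, where T is the adjacency matrix.
T² = [[2, 0, 1, 1], [0, 0, 0, 0], [1, 0, 2, 1], [1, 0, 1, 2]]
T³ = [[2, 0, 3, 3], [0, 0, 0, 0], [3, 0, 2, 3], [3, 0, 3, 2]]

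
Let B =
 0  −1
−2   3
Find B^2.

[[2, −3], [−6, 11]]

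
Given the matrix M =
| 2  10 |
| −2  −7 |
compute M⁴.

tr M = −5 and det M = 6, so the characteristic polynomial is λ² − (−5)λ + (6) with roots −3 and −2.
Eigenvectors give P = [[−2, 5], [1, −2]] with P⁻¹ = [[2, 5], [1, 2]], and M = P·diag(−3, −2)·P⁻¹.
Then M⁴ = P·diag(81, 16)·P⁻¹ = [[−162, 80], [81, −32]] · [[2, 5], [1, 2]] = [[−244, −650], [130, 341]].

[[−244, −650], [130, 341]]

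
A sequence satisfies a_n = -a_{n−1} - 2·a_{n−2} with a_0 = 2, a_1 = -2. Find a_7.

With companion matrix M = [[-1, -2], [1, 0]], [a_n, a_{n−1}]ᵀ = M·[a_{n−1}, a_{n−2}]ᵀ, so [a_7, a_6]ᵀ = M^6·[a_1, a_0]ᵀ.
M^6 = [[7, 10], [-5, 2]], giving [a_7, a_6]ᵀ = [[6], [14]].

6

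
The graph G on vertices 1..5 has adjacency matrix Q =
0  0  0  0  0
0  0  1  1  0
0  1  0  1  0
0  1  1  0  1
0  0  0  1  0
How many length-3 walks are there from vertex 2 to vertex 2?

The number of length-3 walks from vertex 2 to vertex 2 is entry (2,2) of Q³, where Q is the adjacency matrix.
Q² = [[0, 0, 0, 0, 0], [0, 2, 1, 1, 1], [0, 1, 2, 1, 1], [0, 1, 1, 3, 0], [0, 1, 1, 0, 1]]
Q³ = [[0, 0, 0, 0, 0], [0, 2, 3, 4, 1], [0, 3, 2, 4, 1], [0, 4, 4, 2, 3], [0, 1, 1, 3, 0]]

2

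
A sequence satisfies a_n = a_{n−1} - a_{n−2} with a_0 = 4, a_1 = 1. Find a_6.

4

With companion matrix Q = [[1, -1], [1, 0]], [a_n, a_{n−1}]ᵀ = Q·[a_{n−1}, a_{n−2}]ᵀ, so [a_6, a_5]ᵀ = Q⁵·[a_1, a_0]ᵀ.
Q⁵ = [[0, 1], [-1, 1]], giving [a_6, a_5]ᵀ = [[4], [3]].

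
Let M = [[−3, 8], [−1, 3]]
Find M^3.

[[−3, 8], [−1, 3]]

M² = I (check: tr M = 0 and det M = −1), so M^3 = M since 3 is odd.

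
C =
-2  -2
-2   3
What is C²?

[[8, -2], [-2, 13]]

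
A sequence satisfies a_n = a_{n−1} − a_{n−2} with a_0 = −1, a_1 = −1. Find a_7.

With companion matrix Q = [[1, −1], [1, 0]], [a_n, a_{n−1}]ᵀ = Q·[a_{n−1}, a_{n−2}]ᵀ, so [a_7, a_6]ᵀ = Q⁶·[a_1, a_0]ᵀ.
Q⁶ = [[1, 0], [0, 1]], giving [a_7, a_6]ᵀ = [[−1], [−1]].

−1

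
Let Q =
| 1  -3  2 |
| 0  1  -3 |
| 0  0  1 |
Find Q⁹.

[[1, -27, 342], [0, 1, -27], [0, 0, 1]]

Q = I + N where N = [[0, -3, 2], [0, 0, -3], [0, 0, 0]] is strictly upper-triangular, so N³ = 0.
(I + N)⁹ = I + 9·N + 36·N² = [[1, -27, 342], [0, 1, -27], [0, 0, 1]].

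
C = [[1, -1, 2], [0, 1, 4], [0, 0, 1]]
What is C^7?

[[1, -7, -70], [0, 1, 28], [0, 0, 1]]

C = I + N where N = [[0, -1, 2], [0, 0, 4], [0, 0, 0]] is strictly upper-triangular, so N^3 = 0.
(I + N)^7 = I + 7·N + 21·N^2 = [[1, -7, -70], [0, 1, 28], [0, 0, 1]].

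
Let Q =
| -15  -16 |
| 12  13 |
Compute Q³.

tr Q = -2 and det Q = -3, so the characteristic polynomial is λ² − (-2)λ + (-3) with roots -3 and 1.
Eigenvectors give P = [[4, -1], [-3, 1]] with P⁻¹ = [[1, 1], [3, 4]], and Q = P·diag(-3, 1)·P⁻¹.
Then Q³ = P·diag(-27, 1)·P⁻¹ = [[-108, -1], [81, 1]] · [[1, 1], [3, 4]] = [[-111, -112], [84, 85]].

[[-111, -112], [84, 85]]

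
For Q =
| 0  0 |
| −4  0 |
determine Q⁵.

[[0, 0], [0, 0]]

Q is strictly triangular, hence nilpotent: Q² = 0, so Q⁵ = 0.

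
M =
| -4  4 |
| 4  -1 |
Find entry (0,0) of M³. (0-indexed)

-208

M² = [[32, -20], [-20, 17]]
M³ = [[-208, 148], [148, -97]]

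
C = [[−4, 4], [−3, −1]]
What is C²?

[[4, −20], [15, −11]]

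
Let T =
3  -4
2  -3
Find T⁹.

T² = I (check: tr T = 0 and det T = -1), so T⁹ = T since 9 is odd.

[[3, -4], [2, -3]]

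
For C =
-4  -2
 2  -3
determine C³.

C² = [[12, 14], [-14, 5]]
C³ = [[-20, -66], [66, 13]]

[[-20, -66], [66, 13]]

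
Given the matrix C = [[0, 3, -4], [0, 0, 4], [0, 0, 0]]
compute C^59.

C is strictly triangular, hence nilpotent: C^3 = 0, so C^59 = 0.

[[0, 0, 0], [0, 0, 0], [0, 0, 0]]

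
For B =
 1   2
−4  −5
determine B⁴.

tr B = −4 and det B = 3, so the characteristic polynomial is λ² − (−4)λ + (3) with roots −1 and −3.
Eigenvectors give P = [[−1, −1], [1, 2]] with P⁻¹ = [[−2, −1], [1, 1]], and B = P·diag(−1, −3)·P⁻¹.
Then B⁴ = P·diag(1, 81)·P⁻¹ = [[−1, −81], [1, 162]] · [[−2, −1], [1, 1]] = [[−79, −80], [160, 161]].

[[−79, −80], [160, 161]]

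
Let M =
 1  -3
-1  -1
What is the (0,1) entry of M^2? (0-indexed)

0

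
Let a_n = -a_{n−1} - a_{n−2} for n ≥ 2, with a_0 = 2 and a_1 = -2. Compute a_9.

With companion matrix Q = [[-1, -1], [1, 0]], [a_n, a_{n−1}]ᵀ = Q·[a_{n−1}, a_{n−2}]ᵀ, so [a_9, a_8]ᵀ = Q⁸·[a_1, a_0]ᵀ.
Q⁸ = [[0, 1], [-1, -1]], giving [a_9, a_8]ᵀ = [[2], [0]].

2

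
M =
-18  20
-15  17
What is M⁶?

[[2724, -2660], [1995, -1931]]

tr M = -1 and det M = -6, so the characteristic polynomial is λ² − (-1)λ + (-6) with roots 2 and -3.
Eigenvectors give P = [[1, 4], [1, 3]] with P⁻¹ = [[-3, 4], [1, -1]], and M = P·diag(2, -3)·P⁻¹.
Then M⁶ = P·diag(64, 729)·P⁻¹ = [[64, 2916], [64, 2187]] · [[-3, 4], [1, -1]] = [[2724, -2660], [1995, -1931]].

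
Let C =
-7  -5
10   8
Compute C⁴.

tr C = 1 and det C = -6, so the characteristic polynomial is λ² − (1)λ + (-6) with roots 3 and -2.
Eigenvectors give P = [[-1, 1], [2, -1]] with P⁻¹ = [[1, 1], [2, 1]], and C = P·diag(3, -2)·P⁻¹.
Then C⁴ = P·diag(81, 16)·P⁻¹ = [[-81, 16], [162, -16]] · [[1, 1], [2, 1]] = [[-49, -65], [130, 146]].

[[-49, -65], [130, 146]]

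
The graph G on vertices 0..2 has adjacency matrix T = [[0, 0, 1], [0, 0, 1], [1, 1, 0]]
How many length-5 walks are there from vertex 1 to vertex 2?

The number of length-5 walks from vertex 1 to vertex 2 is entry (1,2) of T^5, where T is the adjacency matrix.
T^2 = [[1, 1, 0], [1, 1, 0], [0, 0, 2]]
T^3 = [[0, 0, 2], [0, 0, 2], [2, 2, 0]]
T^4 = [[2, 2, 0], [2, 2, 0], [0, 0, 4]]
T^5 = [[0, 0, 4], [0, 0, 4], [4, 4, 0]]

4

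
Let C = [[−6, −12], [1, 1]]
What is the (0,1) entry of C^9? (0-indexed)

−230052

tr C = −5 and det C = 6, so the characteristic polynomial is λ² − (−5)λ + (6) with roots −3 and −2.
Eigenvectors give P = [[−4, −3], [1, 1]] with P⁻¹ = [[−1, −3], [1, 4]], and C = P·diag(−3, −2)·P⁻¹.
Then C^9 = P·diag(−19683, −512)·P⁻¹ = [[78732, 1536], [−19683, −512]] · [[−1, −3], [1, 4]] = [[−77196, −230052], [19171, 57001]].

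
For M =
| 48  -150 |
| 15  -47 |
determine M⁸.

tr M = 1 and det M = -6, so the characteristic polynomial is λ² − (1)λ + (-6) with roots 3 and -2.
Eigenvectors give P = [[10, 3], [3, 1]] with P⁻¹ = [[1, -3], [-3, 10]], and M = P·diag(3, -2)·P⁻¹.
Then M⁸ = P·diag(6561, 256)·P⁻¹ = [[65610, 768], [19683, 256]] · [[1, -3], [-3, 10]] = [[63306, -189150], [18915, -56489]].

[[63306, -189150], [18915, -56489]]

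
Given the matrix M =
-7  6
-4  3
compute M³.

tr M = -4 and det M = 3, so the characteristic polynomial is λ² − (-4)λ + (3) with roots -3 and -1.
Eigenvectors give P = [[3, 1], [2, 1]] with P⁻¹ = [[1, -1], [-2, 3]], and M = P·diag(-3, -1)·P⁻¹.
Then M³ = P·diag(-27, -1)·P⁻¹ = [[-81, -1], [-54, -1]] · [[1, -1], [-2, 3]] = [[-79, 78], [-52, 51]].

[[-79, 78], [-52, 51]]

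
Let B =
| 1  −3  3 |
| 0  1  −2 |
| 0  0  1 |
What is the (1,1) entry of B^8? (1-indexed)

B = I + N where N = [[0, −3, 3], [0, 0, −2], [0, 0, 0]] is strictly upper-triangular, so N^3 = 0.
(I + N)^8 = I + 8·N + 28·N^2 = [[1, −24, 192], [0, 1, −16], [0, 0, 1]].

1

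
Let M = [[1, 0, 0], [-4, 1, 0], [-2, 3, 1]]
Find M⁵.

[[1, 0, 0], [-20, 1, 0], [-130, 15, 1]]

M = I + N where N = [[0, 0, 0], [-4, 0, 0], [-2, 3, 0]] is strictly lower-triangular, so N³ = 0.
(I + N)⁵ = I + 5·N + 10·N² = [[1, 0, 0], [-20, 1, 0], [-130, 15, 1]].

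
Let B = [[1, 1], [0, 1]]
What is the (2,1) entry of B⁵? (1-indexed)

B = I + N where N = [[0, 1], [0, 0]] is strictly upper-triangular, so N² = 0.
(I + N)⁵ = I + 5·N = [[1, 5], [0, 1]].

0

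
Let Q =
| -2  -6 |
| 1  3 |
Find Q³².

Q² = Q (a projection; rank 1, trace 1), so Q³² = Q.

[[-2, -6], [1, 3]]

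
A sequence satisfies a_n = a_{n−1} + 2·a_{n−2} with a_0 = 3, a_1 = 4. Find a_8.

With companion matrix C = [[1, 2], [1, 0]], [a_n, a_{n−1}]ᵀ = C·[a_{n−1}, a_{n−2}]ᵀ, so [a_8, a_7]ᵀ = C⁷·[a_1, a_0]ᵀ.
C⁷ = [[85, 86], [43, 42]], giving [a_8, a_7]ᵀ = [[598], [298]].

598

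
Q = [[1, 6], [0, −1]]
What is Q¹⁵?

Q² = I (check: tr Q = 0 and det Q = −1), so Q¹⁵ = Q since 15 is odd.

[[1, 6], [0, −1]]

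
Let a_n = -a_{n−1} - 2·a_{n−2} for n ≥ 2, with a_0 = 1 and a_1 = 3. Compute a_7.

31

With companion matrix C = [[-1, -2], [1, 0]], [a_n, a_{n−1}]ᵀ = C·[a_{n−1}, a_{n−2}]ᵀ, so [a_7, a_6]ᵀ = C^6·[a_1, a_0]ᵀ.
C^6 = [[7, 10], [-5, 2]], giving [a_7, a_6]ᵀ = [[31], [-13]].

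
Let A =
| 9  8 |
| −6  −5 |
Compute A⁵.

[[969, 968], [−726, −725]]

tr A = 4 and det A = 3, so the characteristic polynomial is λ² − (4)λ + (3) with roots 1 and 3.
Eigenvectors give P = [[−1, 4], [1, −3]] with P⁻¹ = [[3, 4], [1, 1]], and A = P·diag(1, 3)·P⁻¹.
Then A⁵ = P·diag(1, 243)·P⁻¹ = [[−1, 972], [1, −729]] · [[3, 4], [1, 1]] = [[969, 968], [−726, −725]].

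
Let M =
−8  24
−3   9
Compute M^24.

M² = M (a projection; rank 1, trace 1), so M^24 = M.

[[−8, 24], [−3, 9]]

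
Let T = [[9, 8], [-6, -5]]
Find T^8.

[[26241, 26240], [-19680, -19679]]

tr T = 4 and det T = 3, so the characteristic polynomial is λ² − (4)λ + (3) with roots 1 and 3.
Eigenvectors give P = [[-1, 4], [1, -3]] with P⁻¹ = [[3, 4], [1, 1]], and T = P·diag(1, 3)·P⁻¹.
Then T^8 = P·diag(1, 6561)·P⁻¹ = [[-1, 26244], [1, -19683]] · [[3, 4], [1, 1]] = [[26241, 26240], [-19680, -19679]].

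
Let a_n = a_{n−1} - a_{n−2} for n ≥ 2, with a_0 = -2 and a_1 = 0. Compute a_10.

With companion matrix Q = [[1, -1], [1, 0]], [a_n, a_{n−1}]ᵀ = Q·[a_{n−1}, a_{n−2}]ᵀ, so [a_10, a_9]ᵀ = Q^9·[a_1, a_0]ᵀ.
Q^9 = [[-1, 0], [0, -1]], giving [a_10, a_9]ᵀ = [[0], [2]].

0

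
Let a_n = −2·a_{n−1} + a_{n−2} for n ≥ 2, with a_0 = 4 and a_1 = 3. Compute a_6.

With companion matrix B = [[−2, 1], [1, 0]], [a_n, a_{n−1}]ᵀ = B·[a_{n−1}, a_{n−2}]ᵀ, so [a_6, a_5]ᵀ = B^5·[a_1, a_0]ᵀ.
B^5 = [[−70, 29], [29, −12]], giving [a_6, a_5]ᵀ = [[−94], [39]].

−94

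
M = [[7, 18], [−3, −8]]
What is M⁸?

tr M = −1 and det M = −2, so the characteristic polynomial is λ² − (−1)λ + (−2) with roots 1 and −2.
Eigenvectors give P = [[−3, −2], [1, 1]] with P⁻¹ = [[−1, −2], [1, 3]], and M = P·diag(1, −2)·P⁻¹.
Then M⁸ = P·diag(1, 256)·P⁻¹ = [[−3, −512], [1, 256]] · [[−1, −2], [1, 3]] = [[−509, −1530], [255, 766]].

[[−509, −1530], [255, 766]]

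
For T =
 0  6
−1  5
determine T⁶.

tr T = 5 and det T = 6, so the characteristic polynomial is λ² − (5)λ + (6) with roots 3 and 2.
Eigenvectors give P = [[2, 3], [1, 1]] with P⁻¹ = [[−1, 3], [1, −2]], and T = P·diag(3, 2)·P⁻¹.
Then T⁶ = P·diag(729, 64)·P⁻¹ = [[1458, 192], [729, 64]] · [[−1, 3], [1, −2]] = [[−1266, 3990], [−665, 2059]].

[[−1266, 3990], [−665, 2059]]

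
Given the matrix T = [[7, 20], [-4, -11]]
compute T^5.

[[967, 2420], [-484, -1211]]

tr T = -4 and det T = 3, so the characteristic polynomial is λ² − (-4)λ + (3) with roots -3 and -1.
Eigenvectors give P = [[-2, -5], [1, 2]] with P⁻¹ = [[2, 5], [-1, -2]], and T = P·diag(-3, -1)·P⁻¹.
Then T^5 = P·diag(-243, -1)·P⁻¹ = [[486, 5], [-243, -2]] · [[2, 5], [-1, -2]] = [[967, 2420], [-484, -1211]].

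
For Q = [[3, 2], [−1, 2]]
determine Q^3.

[[11, 34], [−17, −6]]

Q^2 = [[7, 10], [−5, 2]]
Q^3 = [[11, 34], [−17, −6]]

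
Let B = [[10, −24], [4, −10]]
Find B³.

[[40, −96], [16, −40]]

tr B = 0 and det B = −4, so the characteristic polynomial is λ² − (0)λ + (−4) with roots 2 and −2.
Eigenvectors give P = [[3, −2], [1, −1]] with P⁻¹ = [[1, −2], [1, −3]], and B = P·diag(2, −2)·P⁻¹.
Then B³ = P·diag(8, −8)·P⁻¹ = [[24, 16], [8, 8]] · [[1, −2], [1, −3]] = [[40, −96], [16, −40]].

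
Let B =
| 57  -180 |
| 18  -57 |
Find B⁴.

tr B = 0 and det B = -9, so the characteristic polynomial is λ² − (0)λ + (-9) with roots 3 and -3.
Eigenvectors give P = [[-10, -3], [-3, -1]] with P⁻¹ = [[-1, 3], [3, -10]], and B = P·diag(3, -3)·P⁻¹.
Then B⁴ = P·diag(81, 81)·P⁻¹ = [[-810, -243], [-243, -81]] · [[-1, 3], [3, -10]] = [[81, 0], [0, 81]].

[[81, 0], [0, 81]]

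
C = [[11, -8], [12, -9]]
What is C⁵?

tr C = 2 and det C = -3, so the characteristic polynomial is λ² − (2)λ + (-3) with roots -1 and 3.
Eigenvectors give P = [[-2, 1], [-3, 1]] with P⁻¹ = [[1, -1], [3, -2]], and C = P·diag(-1, 3)·P⁻¹.
Then C⁵ = P·diag(-1, 243)·P⁻¹ = [[2, 243], [3, 243]] · [[1, -1], [3, -2]] = [[731, -488], [732, -489]].

[[731, -488], [732, -489]]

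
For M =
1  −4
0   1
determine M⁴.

M = I + N where N = [[0, −4], [0, 0]] is strictly upper-triangular, so N² = 0.
(I + N)⁴ = I + 4·N = [[1, −16], [0, 1]].

[[1, −16], [0, 1]]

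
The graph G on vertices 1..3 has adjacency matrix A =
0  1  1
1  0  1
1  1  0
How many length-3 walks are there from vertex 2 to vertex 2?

2

The number of length-3 walks from vertex 2 to vertex 2 is entry (2,2) of A³, where A is the adjacency matrix.
A² = [[2, 1, 1], [1, 2, 1], [1, 1, 2]]
A³ = [[2, 3, 3], [3, 2, 3], [3, 3, 2]]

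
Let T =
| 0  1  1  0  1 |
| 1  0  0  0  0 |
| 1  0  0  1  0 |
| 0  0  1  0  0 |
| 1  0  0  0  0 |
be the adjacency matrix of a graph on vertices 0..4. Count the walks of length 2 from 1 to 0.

The number of length-2 walks from vertex 1 to vertex 0 is entry (1,0) of T², where T is the adjacency matrix.
T² = [[3, 0, 0, 1, 0], [0, 1, 1, 0, 1], [0, 1, 2, 0, 1], [1, 0, 0, 1, 0], [0, 1, 1, 0, 1]]

0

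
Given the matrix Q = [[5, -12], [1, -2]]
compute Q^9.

[[2045, -6132], [511, -1532]]

tr Q = 3 and det Q = 2, so the characteristic polynomial is λ² − (3)λ + (2) with roots 2 and 1.
Eigenvectors give P = [[4, 3], [1, 1]] with P⁻¹ = [[1, -3], [-1, 4]], and Q = P·diag(2, 1)·P⁻¹.
Then Q^9 = P·diag(512, 1)·P⁻¹ = [[2048, 3], [512, 1]] · [[1, -3], [-1, 4]] = [[2045, -6132], [511, -1532]].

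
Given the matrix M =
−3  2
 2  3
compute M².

[[13, 0], [0, 13]]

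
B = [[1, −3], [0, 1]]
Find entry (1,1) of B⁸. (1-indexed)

1

B = I + N where N = [[0, −3], [0, 0]] is strictly upper-triangular, so N² = 0.
(I + N)⁸ = I + 8·N = [[1, −24], [0, 1]].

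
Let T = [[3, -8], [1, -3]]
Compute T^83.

T² = I (check: tr T = 0 and det T = -1), so T^83 = T since 83 is odd.

[[3, -8], [1, -3]]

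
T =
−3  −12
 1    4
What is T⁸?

T² = T (a projection; rank 1, trace 1), so T⁸ = T.

[[−3, −12], [1, 4]]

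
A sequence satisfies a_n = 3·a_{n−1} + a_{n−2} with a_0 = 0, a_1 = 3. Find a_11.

424443

With companion matrix C = [[3, 1], [1, 0]], [a_n, a_{n−1}]ᵀ = C·[a_{n−1}, a_{n−2}]ᵀ, so [a_11, a_10]ᵀ = C¹⁰·[a_1, a_0]ᵀ.
C¹⁰ = [[141481, 42837], [42837, 12970]], giving [a_11, a_10]ᵀ = [[424443], [128511]].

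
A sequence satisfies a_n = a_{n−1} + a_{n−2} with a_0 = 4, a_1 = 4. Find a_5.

32

With companion matrix Q = [[1, 1], [1, 0]], [a_n, a_{n−1}]ᵀ = Q·[a_{n−1}, a_{n−2}]ᵀ, so [a_5, a_4]ᵀ = Q⁴·[a_1, a_0]ᵀ.
Q⁴ = [[5, 3], [3, 2]], giving [a_5, a_4]ᵀ = [[32], [20]].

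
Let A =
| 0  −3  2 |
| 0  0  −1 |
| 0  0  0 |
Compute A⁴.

[[0, 0, 0], [0, 0, 0], [0, 0, 0]]

A is strictly triangular, hence nilpotent: A³ = 0, so A⁴ = 0.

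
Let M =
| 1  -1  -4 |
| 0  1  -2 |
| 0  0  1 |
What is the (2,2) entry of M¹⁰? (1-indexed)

1

M = I + N where N = [[0, -1, -4], [0, 0, -2], [0, 0, 0]] is strictly upper-triangular, so N³ = 0.
(I + N)¹⁰ = I + 10·N + 45·N² = [[1, -10, 50], [0, 1, -20], [0, 0, 1]].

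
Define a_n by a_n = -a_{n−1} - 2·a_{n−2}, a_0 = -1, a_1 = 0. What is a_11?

With companion matrix Q = [[-1, -2], [1, 0]], [a_n, a_{n−1}]ᵀ = Q·[a_{n−1}, a_{n−2}]ᵀ, so [a_11, a_10]ᵀ = Q¹⁰·[a_1, a_0]ᵀ.
Q¹⁰ = [[23, -22], [11, 34]], giving [a_11, a_10]ᵀ = [[22], [-34]].

22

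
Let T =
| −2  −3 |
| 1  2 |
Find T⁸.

T² = I (check: tr T = 0 and det T = −1), so T⁸ = I since 8 is even.

[[1, 0], [0, 1]]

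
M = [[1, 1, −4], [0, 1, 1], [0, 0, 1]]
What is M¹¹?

[[1, 11, 11], [0, 1, 11], [0, 0, 1]]

M = I + N where N = [[0, 1, −4], [0, 0, 1], [0, 0, 0]] is strictly upper-triangular, so N³ = 0.
(I + N)¹¹ = I + 11·N + 55·N² = [[1, 11, 11], [0, 1, 11], [0, 0, 1]].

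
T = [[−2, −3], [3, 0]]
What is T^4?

T^2 = [[−5, 6], [−6, −9]]
T^3 = [[28, 15], [−15, 18]]
T^4 = [[−11, −84], [84, 45]]

[[−11, −84], [84, 45]]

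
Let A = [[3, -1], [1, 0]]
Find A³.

A² = [[8, -3], [3, -1]]
A³ = [[21, -8], [8, -3]]

[[21, -8], [8, -3]]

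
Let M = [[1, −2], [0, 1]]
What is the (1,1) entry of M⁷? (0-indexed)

1

M = I + N where N = [[0, −2], [0, 0]] is strictly upper-triangular, so N² = 0.
(I + N)⁷ = I + 7·N = [[1, −14], [0, 1]].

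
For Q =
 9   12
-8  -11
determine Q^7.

tr Q = -2 and det Q = -3, so the characteristic polynomial is λ² − (-2)λ + (-3) with roots 1 and -3.
Eigenvectors give P = [[-3, 1], [2, -1]] with P⁻¹ = [[-1, -1], [-2, -3]], and Q = P·diag(1, -3)·P⁻¹.
Then Q^7 = P·diag(1, -2187)·P⁻¹ = [[-3, -2187], [2, 2187]] · [[-1, -1], [-2, -3]] = [[4377, 6564], [-4376, -6563]].

[[4377, 6564], [-4376, -6563]]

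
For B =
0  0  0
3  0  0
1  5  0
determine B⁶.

B is strictly triangular, hence nilpotent: B³ = 0, so B⁶ = 0.

[[0, 0, 0], [0, 0, 0], [0, 0, 0]]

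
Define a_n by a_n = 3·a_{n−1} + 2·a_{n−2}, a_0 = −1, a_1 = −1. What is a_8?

−9805

With companion matrix Q = [[3, 2], [1, 0]], [a_n, a_{n−1}]ᵀ = Q·[a_{n−1}, a_{n−2}]ᵀ, so [a_8, a_7]ᵀ = Q⁷·[a_1, a_0]ᵀ.
Q⁷ = [[6279, 3526], [1763, 990]], giving [a_8, a_7]ᵀ = [[−9805], [−2753]].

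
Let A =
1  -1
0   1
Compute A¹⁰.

A = I + N where N = [[0, -1], [0, 0]] is strictly upper-triangular, so N² = 0.
(I + N)¹⁰ = I + 10·N = [[1, -10], [0, 1]].

[[1, -10], [0, 1]]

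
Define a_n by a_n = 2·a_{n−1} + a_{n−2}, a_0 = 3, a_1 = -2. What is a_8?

-309

With companion matrix T = [[2, 1], [1, 0]], [a_n, a_{n−1}]ᵀ = T·[a_{n−1}, a_{n−2}]ᵀ, so [a_8, a_7]ᵀ = T⁷·[a_1, a_0]ᵀ.
T⁷ = [[408, 169], [169, 70]], giving [a_8, a_7]ᵀ = [[-309], [-128]].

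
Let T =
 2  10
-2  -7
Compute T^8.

tr T = -5 and det T = 6, so the characteristic polynomial is λ² − (-5)λ + (6) with roots -2 and -3.
Eigenvectors give P = [[-5, -2], [2, 1]] with P⁻¹ = [[-1, -2], [2, 5]], and T = P·diag(-2, -3)·P⁻¹.
Then T^8 = P·diag(256, 6561)·P⁻¹ = [[-1280, -13122], [512, 6561]] · [[-1, -2], [2, 5]] = [[-24964, -63050], [12610, 31781]].

[[-24964, -63050], [12610, 31781]]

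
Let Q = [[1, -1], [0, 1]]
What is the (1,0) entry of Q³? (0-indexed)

0

Q = I + N where N = [[0, -1], [0, 0]] is strictly upper-triangular, so N² = 0.
(I + N)³ = I + 3·N = [[1, -3], [0, 1]].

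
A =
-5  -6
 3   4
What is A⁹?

[[-1025, -1026], [513, 514]]

tr A = -1 and det A = -2, so the characteristic polynomial is λ² − (-1)λ + (-2) with roots 1 and -2.
Eigenvectors give P = [[1, 2], [-1, -1]] with P⁻¹ = [[-1, -2], [1, 1]], and A = P·diag(1, -2)·P⁻¹.
Then A⁹ = P·diag(1, -512)·P⁻¹ = [[1, -1024], [-1, 512]] · [[-1, -2], [1, 1]] = [[-1025, -1026], [513, 514]].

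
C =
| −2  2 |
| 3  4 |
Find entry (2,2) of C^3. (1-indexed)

100

C^2 = [[10, 4], [6, 22]]
C^3 = [[−8, 36], [54, 100]]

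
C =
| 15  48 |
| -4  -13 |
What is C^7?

[[8751, 26256], [-2188, -6565]]

tr C = 2 and det C = -3, so the characteristic polynomial is λ² − (2)λ + (-3) with roots 3 and -1.
Eigenvectors give P = [[4, -3], [-1, 1]] with P⁻¹ = [[1, 3], [1, 4]], and C = P·diag(3, -1)·P⁻¹.
Then C^7 = P·diag(2187, -1)·P⁻¹ = [[8748, 3], [-2187, -1]] · [[1, 3], [1, 4]] = [[8751, 26256], [-2188, -6565]].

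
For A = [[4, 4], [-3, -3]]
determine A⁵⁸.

A² = A (a projection; rank 1, trace 1), so A⁵⁸ = A.

[[4, 4], [-3, -3]]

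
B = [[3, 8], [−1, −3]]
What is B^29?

[[3, 8], [−1, −3]]

B² = I (check: tr B = 0 and det B = −1), so B^29 = B since 29 is odd.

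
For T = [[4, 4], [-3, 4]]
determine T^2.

[[4, 32], [-24, 4]]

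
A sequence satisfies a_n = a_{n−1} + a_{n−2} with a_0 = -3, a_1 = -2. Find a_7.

-50

With companion matrix Q = [[1, 1], [1, 0]], [a_n, a_{n−1}]ᵀ = Q·[a_{n−1}, a_{n−2}]ᵀ, so [a_7, a_6]ᵀ = Q^6·[a_1, a_0]ᵀ.
Q^6 = [[13, 8], [8, 5]], giving [a_7, a_6]ᵀ = [[-50], [-31]].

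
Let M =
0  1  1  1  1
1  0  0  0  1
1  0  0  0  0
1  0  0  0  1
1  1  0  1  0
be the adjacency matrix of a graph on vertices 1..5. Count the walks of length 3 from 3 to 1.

The number of length-3 walks from vertex 3 to vertex 1 is entry (3,1) of M³, where M is the adjacency matrix.
M² = [[4, 1, 0, 1, 2], [1, 2, 1, 2, 1], [0, 1, 1, 1, 1], [1, 2, 1, 2, 1], [2, 1, 1, 1, 3]]
M³ = [[4, 6, 4, 6, 6], [6, 2, 1, 2, 5], [4, 1, 0, 1, 2], [6, 2, 1, 2, 5], [6, 5, 2, 5, 4]]

4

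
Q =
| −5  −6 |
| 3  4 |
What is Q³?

tr Q = −1 and det Q = −2, so the characteristic polynomial is λ² − (−1)λ + (−2) with roots −2 and 1.
Eigenvectors give P = [[2, −1], [−1, 1]] with P⁻¹ = [[1, 1], [1, 2]], and Q = P·diag(−2, 1)·P⁻¹.
Then Q³ = P·diag(−8, 1)·P⁻¹ = [[−16, −1], [8, 1]] · [[1, 1], [1, 2]] = [[−17, −18], [9, 10]].

[[−17, −18], [9, 10]]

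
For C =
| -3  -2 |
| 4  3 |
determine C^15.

C² = I (check: tr C = 0 and det C = -1), so C^15 = C since 15 is odd.

[[-3, -2], [4, 3]]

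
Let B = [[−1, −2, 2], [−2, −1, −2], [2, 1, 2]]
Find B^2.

[[9, 6, 6], [0, 3, −6], [0, −3, 6]]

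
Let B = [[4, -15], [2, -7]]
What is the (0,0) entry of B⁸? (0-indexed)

-1274

tr B = -3 and det B = 2, so the characteristic polynomial is λ² − (-3)λ + (2) with roots -1 and -2.
Eigenvectors give P = [[3, -5], [1, -2]] with P⁻¹ = [[2, -5], [1, -3]], and B = P·diag(-1, -2)·P⁻¹.
Then B⁸ = P·diag(1, 256)·P⁻¹ = [[3, -1280], [1, -512]] · [[2, -5], [1, -3]] = [[-1274, 3825], [-510, 1531]].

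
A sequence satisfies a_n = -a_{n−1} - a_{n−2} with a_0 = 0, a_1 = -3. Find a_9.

With companion matrix C = [[-1, -1], [1, 0]], [a_n, a_{n−1}]ᵀ = C·[a_{n−1}, a_{n−2}]ᵀ, so [a_9, a_8]ᵀ = C⁸·[a_1, a_0]ᵀ.
C⁸ = [[0, 1], [-1, -1]], giving [a_9, a_8]ᵀ = [[0], [3]].

0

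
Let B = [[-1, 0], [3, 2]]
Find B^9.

[[-1, 0], [513, 512]]

tr B = 1 and det B = -2, so the characteristic polynomial is λ² − (1)λ + (-2) with roots -1 and 2.
Eigenvectors give P = [[1, 0], [-1, -1]] with P⁻¹ = [[1, 0], [-1, -1]], and B = P·diag(-1, 2)·P⁻¹.
Then B^9 = P·diag(-1, 512)·P⁻¹ = [[-1, 0], [1, -512]] · [[1, 0], [-1, -1]] = [[-1, 0], [513, 512]].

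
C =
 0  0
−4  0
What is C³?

C is strictly triangular, hence nilpotent: C² = 0, so C³ = 0.

[[0, 0], [0, 0]]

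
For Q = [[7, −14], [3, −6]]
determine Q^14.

Q² = Q (a projection; rank 1, trace 1), so Q^14 = Q.

[[7, −14], [3, −6]]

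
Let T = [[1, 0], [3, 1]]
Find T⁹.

T = I + N where N = [[0, 0], [3, 0]] is strictly lower-triangular, so N² = 0.
(I + N)⁹ = I + 9·N = [[1, 0], [27, 1]].

[[1, 0], [27, 1]]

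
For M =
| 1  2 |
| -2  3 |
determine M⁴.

M² = [[-3, 8], [-8, 5]]
M³ = [[-19, 18], [-18, -1]]
M⁴ = [[-55, 16], [-16, -39]]

[[-55, 16], [-16, -39]]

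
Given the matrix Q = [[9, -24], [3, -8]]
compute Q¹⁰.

[[9, -24], [3, -8]]

Q² = Q (a projection; rank 1, trace 1), so Q¹⁰ = Q.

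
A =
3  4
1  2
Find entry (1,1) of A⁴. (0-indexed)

164

A² = [[13, 20], [5, 8]]
A³ = [[59, 92], [23, 36]]
A⁴ = [[269, 420], [105, 164]]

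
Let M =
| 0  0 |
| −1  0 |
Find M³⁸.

M is strictly triangular, hence nilpotent: M² = 0, so M³⁸ = 0.

[[0, 0], [0, 0]]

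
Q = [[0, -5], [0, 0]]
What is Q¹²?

[[0, 0], [0, 0]]

Q is strictly triangular, hence nilpotent: Q² = 0, so Q¹² = 0.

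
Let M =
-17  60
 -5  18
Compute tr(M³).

19

tr M = 1 and det M = -6, so the characteristic polynomial is λ² − (1)λ + (-6) with roots 3 and -2.
Eigenvectors give P = [[3, 4], [1, 1]] with P⁻¹ = [[-1, 4], [1, -3]], and M = P·diag(3, -2)·P⁻¹.
Then M³ = P·diag(27, -8)·P⁻¹ = [[81, -32], [27, -8]] · [[-1, 4], [1, -3]] = [[-113, 420], [-35, 132]].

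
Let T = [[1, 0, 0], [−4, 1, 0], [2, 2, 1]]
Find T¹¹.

T = I + N where N = [[0, 0, 0], [−4, 0, 0], [2, 2, 0]] is strictly lower-triangular, so N³ = 0.
(I + N)¹¹ = I + 11·N + 55·N² = [[1, 0, 0], [−44, 1, 0], [−418, 22, 1]].

[[1, 0, 0], [−44, 1, 0], [−418, 22, 1]]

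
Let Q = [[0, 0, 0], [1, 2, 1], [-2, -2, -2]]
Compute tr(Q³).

Q² = [[0, 0, 0], [0, 2, 0], [2, 0, 2]]
Q³ = [[0, 0, 0], [2, 4, 2], [-4, -4, -4]]

0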